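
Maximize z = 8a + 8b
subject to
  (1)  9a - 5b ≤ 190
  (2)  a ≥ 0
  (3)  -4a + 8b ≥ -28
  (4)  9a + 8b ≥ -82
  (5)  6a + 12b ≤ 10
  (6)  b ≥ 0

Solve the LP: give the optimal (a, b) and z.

a = 5/3, b = 0, maximum z = 40/3

Vertices and z = 8a + 8b:
  (0, 5/6) → z = 20/3
  (0, 0) → z = 0
  (5/3, 0) → z = 40/3

At the optimal vertex, 6a + 12b = 10 and b = 0.
Solving simultaneously gives a = 5/3, b = 0.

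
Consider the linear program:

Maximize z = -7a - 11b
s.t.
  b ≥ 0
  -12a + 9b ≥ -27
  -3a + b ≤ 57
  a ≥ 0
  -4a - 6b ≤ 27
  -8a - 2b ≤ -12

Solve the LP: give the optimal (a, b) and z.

a = 3/2, b = 0, maximum z = -21/2

Feasible corners and z = -7a - 11b:
  (9/4, 0) → z = -63/4
  (3/2, 0) → z = -21/2
  (0, 57) → z = -627
  (0, 6) → z = -66
The feasible region is unbounded (it extends along (3, 4), (1, 3)), but z strictly decreases along every unbounded feasible direction, so there is no improving ray and the maximum is attained at a vertex.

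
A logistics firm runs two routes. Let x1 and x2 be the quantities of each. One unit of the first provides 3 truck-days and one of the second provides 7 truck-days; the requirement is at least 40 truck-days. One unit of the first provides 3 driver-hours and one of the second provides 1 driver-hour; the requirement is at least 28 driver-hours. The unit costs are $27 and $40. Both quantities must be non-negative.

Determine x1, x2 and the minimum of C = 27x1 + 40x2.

Extreme points and C = 27x1 + 40x2:
  (0, 28) → C = 1120
  (40/3, 0) → C = 360
  (26/3, 2) → C = 314
The feasible region is unbounded (it extends along (0, 1), (1, 0)), but C strictly increases along every unbounded feasible direction, so there is no improving ray and the minimum is attained at a vertex.

x1 = 26/3, x2 = 2, minimum C = 314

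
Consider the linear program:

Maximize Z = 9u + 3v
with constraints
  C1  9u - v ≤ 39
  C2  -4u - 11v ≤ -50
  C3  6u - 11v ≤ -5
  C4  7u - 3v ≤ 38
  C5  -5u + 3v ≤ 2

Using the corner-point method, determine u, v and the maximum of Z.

The optimum lies where 9u - v = 39 and -5u + 3v = 2.
Solving simultaneously gives u = 119/22, v = 213/22.

u = 119/22, v = 213/22, maximum Z = 855/11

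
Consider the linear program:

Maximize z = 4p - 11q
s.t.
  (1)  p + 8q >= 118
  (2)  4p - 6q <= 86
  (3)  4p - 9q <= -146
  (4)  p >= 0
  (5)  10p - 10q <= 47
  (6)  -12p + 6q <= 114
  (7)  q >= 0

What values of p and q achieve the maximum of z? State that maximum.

Vertices and z = 4p - 11q:
  (0, 146/9) → z = -1606/9
  (1883/50, 824/25) → z = -5298/25
  (0, 19) → z = -209
The feasible region is unbounded (it extends along (1, 2), (1, 1)), but z strictly decreases along every unbounded feasible direction, so there is no improving ray and the maximum is attained at a vertex.

At the optimal vertex, 4p - 9q = -146 and p = 0.
Solving simultaneously gives p = 0, q = 146/9.

p = 0, q = 146/9, maximum z = -1606/9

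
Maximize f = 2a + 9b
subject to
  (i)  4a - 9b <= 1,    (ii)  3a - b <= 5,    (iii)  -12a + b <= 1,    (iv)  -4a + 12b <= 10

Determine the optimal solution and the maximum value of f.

a = 35/16, b = 25/16, maximum f = 295/16

The binding constraints are 3a - b = 5 and -4a + 12b = 10.
Solving simultaneously gives a = 35/16, b = 25/16.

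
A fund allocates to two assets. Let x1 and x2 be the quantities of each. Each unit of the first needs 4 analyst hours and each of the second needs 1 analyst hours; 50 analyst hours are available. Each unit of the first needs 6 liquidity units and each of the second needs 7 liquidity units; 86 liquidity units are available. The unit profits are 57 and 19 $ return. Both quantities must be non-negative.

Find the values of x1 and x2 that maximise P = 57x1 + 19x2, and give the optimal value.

Feasible corners and P = 57x1 + 19x2:
  (0, 0) → P = 0
  (0, 86/7) → P = 1634/7
  (25/2, 0) → P = 1425/2
  (12, 2) → P = 722

At the optimal vertex, 4x1 + x2 = 50 and 6x1 + 7x2 = 86.
Solving simultaneously gives x1 = 12, x2 = 2.

x1 = 12, x2 = 2, maximum P = 722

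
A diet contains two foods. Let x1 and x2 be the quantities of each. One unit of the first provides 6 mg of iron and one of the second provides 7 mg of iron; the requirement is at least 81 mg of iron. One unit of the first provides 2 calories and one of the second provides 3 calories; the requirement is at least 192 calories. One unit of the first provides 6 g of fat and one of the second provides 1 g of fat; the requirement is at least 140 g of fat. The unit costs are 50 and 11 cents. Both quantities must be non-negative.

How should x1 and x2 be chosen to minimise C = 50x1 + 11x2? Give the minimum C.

Extreme points and C = 50x1 + 11x2:
  (0, 140) → C = 1540
  (96, 0) → C = 4800
  (57/4, 109/2) → C = 1312
The feasible region is unbounded (it extends along (0, 1), (1, 0)), but C strictly increases along every unbounded feasible direction, so there is no improving ray and the minimum is attained at a vertex.

x1 = 57/4, x2 = 109/2, minimum C = 1312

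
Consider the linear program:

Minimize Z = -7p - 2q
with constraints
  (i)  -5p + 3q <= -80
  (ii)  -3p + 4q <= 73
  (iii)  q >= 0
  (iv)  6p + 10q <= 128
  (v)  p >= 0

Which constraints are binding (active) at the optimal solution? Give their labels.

Feasible corners and Z = -7p - 2q:
  (16, 0) → Z = -112
  (296/17, 40/17) → Z = -2152/17
  (64/3, 0) → Z = -448/3

The minimum is at (64/3, 0). Substituting into each constraint, equality holds for (iii) and (iv); the remaining constraints have slack.

(iii) and (iv)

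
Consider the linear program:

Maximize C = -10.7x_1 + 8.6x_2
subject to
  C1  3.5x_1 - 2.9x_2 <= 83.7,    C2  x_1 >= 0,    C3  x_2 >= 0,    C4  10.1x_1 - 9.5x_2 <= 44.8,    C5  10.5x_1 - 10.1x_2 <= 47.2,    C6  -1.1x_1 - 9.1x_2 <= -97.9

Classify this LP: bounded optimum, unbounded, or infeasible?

unbounded

From the feasible point (66523/396, 68857/396), moving in the direction (0, 1) keeps every constraint satisfied while C increases without bound.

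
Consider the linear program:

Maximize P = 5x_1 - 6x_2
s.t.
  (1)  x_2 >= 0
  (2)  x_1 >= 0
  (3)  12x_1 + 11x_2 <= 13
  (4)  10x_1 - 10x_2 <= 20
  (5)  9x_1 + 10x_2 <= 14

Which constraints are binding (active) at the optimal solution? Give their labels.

(1) and (3)

Vertices and P = 5x_1 - 6x_2:
  (0, 0) → P = 0
  (13/12, 0) → P = 65/12
  (0, 13/11) → P = -78/11

The maximum is at (13/12, 0). Substituting into each constraint, equality holds for (1) and (3); the remaining constraints have slack.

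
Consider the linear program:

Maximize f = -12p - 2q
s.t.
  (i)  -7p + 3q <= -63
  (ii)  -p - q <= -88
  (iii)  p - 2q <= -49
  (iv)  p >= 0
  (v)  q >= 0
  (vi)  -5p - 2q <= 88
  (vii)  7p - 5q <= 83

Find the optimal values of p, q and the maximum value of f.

p = 327/10, q = 553/10, maximum f = -503

Corner points and f = -12p - 2q:
  (327/10, 553/10) → f = -503
  (127/3, 137/3) → f = -1798/3
  (137/3, 142/3) → f = -1928/3
The feasible region is unbounded (it extends along (3, 7), (5, 7)), but f strictly decreases along every unbounded feasible direction, so there is no improving ray and the maximum is attained at a vertex.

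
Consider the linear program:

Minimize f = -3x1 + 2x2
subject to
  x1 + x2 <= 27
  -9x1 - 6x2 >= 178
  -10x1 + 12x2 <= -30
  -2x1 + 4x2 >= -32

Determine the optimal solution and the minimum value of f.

x1 = -65/6, x2 = -161/12, minimum f = 17/3

Extreme points and f = -3x1 + 2x2:
  (-163/14, -1025/84) → f = 221/21
  (-65/6, -161/12) → f = 17/3
  (-33/2, -65/4) → f = 17

The binding constraints are -9x1 - 6x2 = 178 and -2x1 + 4x2 = -32.
Solving simultaneously gives x1 = -65/6, x2 = -161/12.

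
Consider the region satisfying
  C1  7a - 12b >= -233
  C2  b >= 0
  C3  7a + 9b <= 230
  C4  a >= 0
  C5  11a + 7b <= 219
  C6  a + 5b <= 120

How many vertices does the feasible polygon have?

5

The feasible vertices (each the meet of two boundaries and inside every other half-plane) are:
  (221/49, 463/21)
  (0, 233/12)
  (0, 0)
  (219/11, 0)
  (361/50, 997/50)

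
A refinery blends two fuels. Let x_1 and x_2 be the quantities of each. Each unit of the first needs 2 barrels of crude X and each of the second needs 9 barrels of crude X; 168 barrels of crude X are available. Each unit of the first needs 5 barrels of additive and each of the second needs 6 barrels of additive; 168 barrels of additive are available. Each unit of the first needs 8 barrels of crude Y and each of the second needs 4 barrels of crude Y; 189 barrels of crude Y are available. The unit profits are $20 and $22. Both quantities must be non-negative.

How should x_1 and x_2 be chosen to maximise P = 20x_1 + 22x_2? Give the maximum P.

Vertices and P = 20x_1 + 22x_2:
  (0, 0) → P = 0
  (0, 56/3) → P = 1232/3
  (189/8, 0) → P = 945/2
  (168/11, 168/11) → P = 7056/11
  (33/2, 57/4) → P = 1287/2

At the optimal vertex, 5x_1 + 6x_2 = 168 and 8x_1 + 4x_2 = 189.
Solving simultaneously gives x_1 = 33/2, x_2 = 57/4.

x_1 = 33/2, x_2 = 57/4, maximum P = 1287/2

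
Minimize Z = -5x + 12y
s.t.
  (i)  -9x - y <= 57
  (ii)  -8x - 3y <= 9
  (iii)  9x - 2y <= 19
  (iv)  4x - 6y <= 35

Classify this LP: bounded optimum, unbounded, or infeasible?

Extreme points and Z = -5x + 12y:
  (-162/19, 375/19) → Z = 5310/19
  (17/20, -79/15) → Z = -1349/20
  (22/23, -239/46) → Z = -1544/23
The feasible region has finitely many vertices and no improving ray; the minimum is -1349/20 at (17/20, -79/15).

bounded optimum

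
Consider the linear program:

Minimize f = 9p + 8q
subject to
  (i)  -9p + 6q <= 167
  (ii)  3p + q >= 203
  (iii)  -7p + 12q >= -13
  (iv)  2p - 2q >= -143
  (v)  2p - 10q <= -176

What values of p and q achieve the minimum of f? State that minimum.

p = 2449/43, q = 1382/43, minimum f = 33097/43

The feasible region is unbounded (it extends along (12, 7), (1, 1)), but f strictly increases along every unbounded feasible direction, so there is no improving ray and the minimum is attained at a vertex.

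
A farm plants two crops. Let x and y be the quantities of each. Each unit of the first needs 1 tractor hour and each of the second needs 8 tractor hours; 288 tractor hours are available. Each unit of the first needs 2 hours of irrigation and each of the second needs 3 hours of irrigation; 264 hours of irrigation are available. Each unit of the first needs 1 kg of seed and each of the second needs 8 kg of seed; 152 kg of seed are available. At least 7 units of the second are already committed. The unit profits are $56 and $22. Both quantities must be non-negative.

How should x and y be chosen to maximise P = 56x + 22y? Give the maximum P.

Extreme points and P = 56x + 22y:
  (0, 19) → P = 418
  (0, 7) → P = 154
  (96, 7) → P = 5530

The binding constraints are x + 8y = 152 and y = 7.
Solving simultaneously gives x = 96, y = 7.

x = 96, y = 7, maximum P = 5530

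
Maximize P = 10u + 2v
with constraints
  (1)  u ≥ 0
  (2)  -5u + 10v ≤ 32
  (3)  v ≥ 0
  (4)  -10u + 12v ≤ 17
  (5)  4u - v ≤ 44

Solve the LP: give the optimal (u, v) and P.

u = 472/35, v = 348/35, maximum P = 5416/35

Extreme points and P = 10u + 2v:
  (0, 0) → P = 0
  (0, 17/12) → P = 17/6
  (107/20, 47/8) → P = 261/4
  (472/35, 348/35) → P = 5416/35
  (11, 0) → P = 110

The binding constraints are -5u + 10v = 32 and 4u - v = 44.
Solving simultaneously gives u = 472/35, v = 348/35.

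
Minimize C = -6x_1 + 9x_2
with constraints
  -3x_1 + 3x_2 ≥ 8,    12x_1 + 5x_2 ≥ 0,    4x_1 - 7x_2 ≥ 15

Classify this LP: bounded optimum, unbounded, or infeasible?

The boundaries -3x_1 + 3x_2 = 8 and 12x_1 + 5x_2 = 0 meet at (-40/51, 32/17), but that point violates 4x_1 - 7x_2 ≥ 15. Every candidate vertex is excluded by some other constraint, so the feasible region is empty.

infeasible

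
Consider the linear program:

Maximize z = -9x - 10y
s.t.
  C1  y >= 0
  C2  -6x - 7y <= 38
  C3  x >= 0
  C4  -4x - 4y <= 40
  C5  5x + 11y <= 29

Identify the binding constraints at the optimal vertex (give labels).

C1 and C3

Corner points and z = -9x - 10y:
  (0, 0) → z = 0
  (29/5, 0) → z = -261/5
  (0, 29/11) → z = -290/11

The maximum is at (0, 0). Substituting into each constraint, equality holds for C1 and C3; the remaining constraints have slack.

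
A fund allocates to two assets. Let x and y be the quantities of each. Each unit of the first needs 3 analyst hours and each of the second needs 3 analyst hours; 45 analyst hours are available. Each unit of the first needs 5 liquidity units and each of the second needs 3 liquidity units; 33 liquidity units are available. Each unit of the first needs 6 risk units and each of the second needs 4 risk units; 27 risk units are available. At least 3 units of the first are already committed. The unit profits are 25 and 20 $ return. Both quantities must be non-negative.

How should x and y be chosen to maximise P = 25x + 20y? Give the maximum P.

x = 3, y = 9/4, maximum P = 120

At the optimal vertex, 6x + 4y = 27 and x = 3.
Solving simultaneously gives x = 3, y = 9/4.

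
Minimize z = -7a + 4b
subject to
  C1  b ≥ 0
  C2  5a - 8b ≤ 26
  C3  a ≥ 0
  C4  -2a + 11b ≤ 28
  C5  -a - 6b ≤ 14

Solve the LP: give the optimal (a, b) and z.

a = 170/13, b = 64/13, minimum z = -934/13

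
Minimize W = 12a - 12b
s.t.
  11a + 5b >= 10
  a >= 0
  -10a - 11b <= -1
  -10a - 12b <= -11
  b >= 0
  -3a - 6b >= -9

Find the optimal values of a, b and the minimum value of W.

Feasible corners and W = 12a - 12b:
  (65/82, 21/82) → W = 264/41
  (5/17, 23/17) → W = -216/17
  (11/10, 0) → W = 66/5
  (3, 0) → W = 36

The optimum lies where 11a + 5b = 10 and -3a - 6b = -9.
Solving simultaneously gives a = 5/17, b = 23/17.

a = 5/17, b = 23/17, minimum W = -216/17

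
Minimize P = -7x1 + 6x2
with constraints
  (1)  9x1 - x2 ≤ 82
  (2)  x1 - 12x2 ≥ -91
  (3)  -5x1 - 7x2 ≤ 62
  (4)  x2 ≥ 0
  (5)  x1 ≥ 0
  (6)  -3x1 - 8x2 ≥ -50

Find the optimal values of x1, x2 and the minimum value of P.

x1 = 82/9, x2 = 0, minimum P = -574/9

Vertices and P = -7x1 + 6x2:
  (82/9, 0) → P = -574/9
  (706/75, 68/25) → P = -3718/75
  (0, 0) → P = 0
  (0, 25/4) → P = 75/2

The binding constraints are 9x1 - x2 = 82 and x2 = 0.
Solving simultaneously gives x1 = 82/9, x2 = 0.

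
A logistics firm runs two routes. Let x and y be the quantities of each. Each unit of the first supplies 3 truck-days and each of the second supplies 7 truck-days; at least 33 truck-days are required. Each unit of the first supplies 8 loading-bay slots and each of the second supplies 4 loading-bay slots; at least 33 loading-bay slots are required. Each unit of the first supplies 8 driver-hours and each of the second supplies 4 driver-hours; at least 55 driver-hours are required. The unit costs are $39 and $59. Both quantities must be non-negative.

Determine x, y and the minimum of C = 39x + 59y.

x = 23/4, y = 9/4, minimum C = 357

Vertices and C = 39x + 59y:
  (0, 55/4) → C = 3245/4
  (11, 0) → C = 429
  (23/4, 9/4) → C = 357
The feasible region is unbounded (it extends along (0, 1), (1, 0)), but C strictly increases along every unbounded feasible direction, so there is no improving ray and the minimum is attained at a vertex.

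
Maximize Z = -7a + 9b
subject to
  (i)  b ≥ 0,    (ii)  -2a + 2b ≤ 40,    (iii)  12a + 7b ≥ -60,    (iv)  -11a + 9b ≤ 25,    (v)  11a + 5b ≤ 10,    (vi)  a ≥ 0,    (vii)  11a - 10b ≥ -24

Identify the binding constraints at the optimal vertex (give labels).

Extreme points and Z = -7a + 9b:
  (10/11, 0) → Z = -70/11
  (0, 0) → Z = 0
  (0, 2) → Z = 18

The maximum is at (0, 2). Substituting into each constraint, equality holds for (v) and (vi); the remaining constraints have slack.

(v) and (vi)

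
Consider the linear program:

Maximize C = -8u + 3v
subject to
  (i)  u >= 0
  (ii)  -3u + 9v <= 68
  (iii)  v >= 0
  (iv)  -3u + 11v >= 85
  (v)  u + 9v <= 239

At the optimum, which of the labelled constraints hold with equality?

(ii) and (iv)

Vertices and C = -8u + 3v:
  (17/6, 17/2) → C = 17/6
  (171/4, 785/36) → C = -3319/12
  (932/19, 401/19) → C = -6253/19

The maximum is at (17/6, 17/2). Substituting into each constraint, equality holds for (ii) and (iv); the remaining constraints have slack.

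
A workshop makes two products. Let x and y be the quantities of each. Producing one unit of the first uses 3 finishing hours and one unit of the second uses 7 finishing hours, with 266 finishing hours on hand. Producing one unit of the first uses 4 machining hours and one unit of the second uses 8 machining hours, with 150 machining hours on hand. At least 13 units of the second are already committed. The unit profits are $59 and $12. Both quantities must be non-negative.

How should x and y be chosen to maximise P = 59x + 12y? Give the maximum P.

Feasible corners and P = 59x + 12y:
  (0, 75/4) → P = 225
  (0, 13) → P = 156
  (23/2, 13) → P = 1669/2

x = 23/2, y = 13, maximum P = 1669/2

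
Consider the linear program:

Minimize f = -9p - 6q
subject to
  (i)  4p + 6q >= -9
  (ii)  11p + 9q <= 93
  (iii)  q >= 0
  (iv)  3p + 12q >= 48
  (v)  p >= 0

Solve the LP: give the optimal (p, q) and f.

p = 228/35, q = 83/35, minimum f = -510/7

Feasible corners and f = -9p - 6q:
  (228/35, 83/35) → f = -510/7
  (0, 31/3) → f = -62
  (0, 4) → f = -24

The optimum lies where 11p + 9q = 93 and 3p + 12q = 48.
Solving simultaneously gives p = 228/35, q = 83/35.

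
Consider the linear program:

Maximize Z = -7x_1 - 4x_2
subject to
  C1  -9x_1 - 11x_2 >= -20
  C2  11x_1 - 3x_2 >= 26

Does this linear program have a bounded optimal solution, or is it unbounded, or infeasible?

From the feasible point (173/74, -7/74), moving in the direction (-3, -11) keeps every constraint satisfied while Z increases without bound.

unbounded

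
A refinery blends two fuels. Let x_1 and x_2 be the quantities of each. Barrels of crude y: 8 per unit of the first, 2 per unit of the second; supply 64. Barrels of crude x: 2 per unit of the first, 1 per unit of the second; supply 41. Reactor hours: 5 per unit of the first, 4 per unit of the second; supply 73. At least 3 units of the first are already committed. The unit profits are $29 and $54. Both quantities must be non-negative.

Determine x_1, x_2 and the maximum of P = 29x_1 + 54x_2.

Vertices and P = 29x_1 + 54x_2:
  (8, 0) → P = 232
  (3, 0) → P = 87
  (5, 12) → P = 793
  (3, 29/2) → P = 870

x_1 = 3, x_2 = 29/2, maximum P = 870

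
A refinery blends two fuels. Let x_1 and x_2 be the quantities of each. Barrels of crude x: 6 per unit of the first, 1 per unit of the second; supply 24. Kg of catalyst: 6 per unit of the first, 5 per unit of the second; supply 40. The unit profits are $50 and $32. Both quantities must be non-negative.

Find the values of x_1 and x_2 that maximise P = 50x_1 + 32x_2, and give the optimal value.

x_1 = 10/3, x_2 = 4, maximum P = 884/3

Corner points and P = 50x_1 + 32x_2:
  (0, 0) → P = 0
  (0, 8) → P = 256
  (4, 0) → P = 200
  (10/3, 4) → P = 884/3

The binding constraints are 6x_1 + x_2 = 24 and 6x_1 + 5x_2 = 40.
Solving simultaneously gives x_1 = 10/3, x_2 = 4.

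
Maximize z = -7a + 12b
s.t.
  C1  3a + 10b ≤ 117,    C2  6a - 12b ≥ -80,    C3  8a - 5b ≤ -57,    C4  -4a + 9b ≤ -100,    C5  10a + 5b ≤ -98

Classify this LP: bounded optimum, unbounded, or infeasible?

unbounded

From the feasible point (-320, -460/3), moving in the direction (-12, -6) keeps every constraint satisfied while z increases without bound.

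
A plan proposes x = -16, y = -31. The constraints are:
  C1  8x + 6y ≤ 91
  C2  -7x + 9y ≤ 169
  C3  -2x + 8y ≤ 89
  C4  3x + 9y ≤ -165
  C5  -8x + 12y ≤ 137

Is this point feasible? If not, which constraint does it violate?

feasible

C1: -314 ≤ 91 ✓
C2: -167 ≤ 169 ✓
C3: -216 ≤ 89 ✓
C4: -327 ≤ -165 ✓
C5: -244 ≤ 137 ✓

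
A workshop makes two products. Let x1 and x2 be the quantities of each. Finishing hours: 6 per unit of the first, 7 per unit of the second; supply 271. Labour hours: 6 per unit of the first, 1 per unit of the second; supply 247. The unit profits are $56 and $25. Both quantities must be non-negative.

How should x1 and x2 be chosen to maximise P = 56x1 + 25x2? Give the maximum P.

x1 = 81/2, x2 = 4, maximum P = 2368

Vertices and P = 56x1 + 25x2:
  (0, 0) → P = 0
  (0, 271/7) → P = 6775/7
  (247/6, 0) → P = 6916/3
  (81/2, 4) → P = 2368

At the optimal vertex, 6x1 + 7x2 = 271 and 6x1 + x2 = 247.
Solving simultaneously gives x1 = 81/2, x2 = 4.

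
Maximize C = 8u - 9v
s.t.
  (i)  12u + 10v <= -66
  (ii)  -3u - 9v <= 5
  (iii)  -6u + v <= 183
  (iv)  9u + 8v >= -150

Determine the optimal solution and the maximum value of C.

u = -272/39, v = 23/13, maximum C = -2797/39

Vertices and C = 8u - 9v:
  (-272/39, 23/13) → C = -2797/39
  (-79/3, 25) → C = -1307/3
  (-1310/57, 135/19) → C = -14125/57
  (-538/19, 249/19) → C = -6545/19

At the optimal vertex, 12u + 10v = -66 and -3u - 9v = 5.
Solving simultaneously gives u = -272/39, v = 23/13.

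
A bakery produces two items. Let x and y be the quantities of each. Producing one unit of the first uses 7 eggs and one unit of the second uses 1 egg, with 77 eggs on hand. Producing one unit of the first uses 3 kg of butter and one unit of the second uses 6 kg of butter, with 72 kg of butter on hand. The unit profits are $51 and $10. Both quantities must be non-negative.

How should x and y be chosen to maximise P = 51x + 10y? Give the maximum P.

x = 10, y = 7, maximum P = 580

Vertices and P = 51x + 10y:
  (0, 0) → P = 0
  (0, 12) → P = 120
  (11, 0) → P = 561
  (10, 7) → P = 580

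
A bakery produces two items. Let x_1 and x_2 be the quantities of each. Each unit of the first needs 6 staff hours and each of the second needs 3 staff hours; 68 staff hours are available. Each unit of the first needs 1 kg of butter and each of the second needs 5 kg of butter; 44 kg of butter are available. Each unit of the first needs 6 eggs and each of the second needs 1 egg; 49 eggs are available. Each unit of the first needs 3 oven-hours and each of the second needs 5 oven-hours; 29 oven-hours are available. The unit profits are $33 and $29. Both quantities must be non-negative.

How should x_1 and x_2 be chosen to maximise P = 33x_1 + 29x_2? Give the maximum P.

x_1 = 8, x_2 = 1, maximum P = 293

Vertices and P = 33x_1 + 29x_2:
  (0, 0) → P = 0
  (0, 29/5) → P = 841/5
  (49/6, 0) → P = 539/2
  (8, 1) → P = 293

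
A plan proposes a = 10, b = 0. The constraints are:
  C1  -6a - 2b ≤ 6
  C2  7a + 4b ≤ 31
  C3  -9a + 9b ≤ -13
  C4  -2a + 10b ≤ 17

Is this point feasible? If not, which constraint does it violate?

Constraint C2: 7a + 4b = 70, which is not ≤ 31. All other constraints are satisfied.

not feasible — violates C2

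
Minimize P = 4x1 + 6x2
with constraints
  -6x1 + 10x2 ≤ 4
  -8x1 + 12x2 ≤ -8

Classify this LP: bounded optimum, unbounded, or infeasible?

unbounded

From the feasible point (16, 10), moving in the direction (-12, -8) keeps every constraint satisfied while P decreases without bound.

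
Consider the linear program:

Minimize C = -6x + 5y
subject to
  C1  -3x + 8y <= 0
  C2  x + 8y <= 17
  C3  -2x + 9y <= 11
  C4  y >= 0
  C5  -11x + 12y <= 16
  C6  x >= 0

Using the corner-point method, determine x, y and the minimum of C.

The optimum lies where x + 8y = 17 and y = 0.
Solving simultaneously gives x = 17, y = 0.

x = 17, y = 0, minimum C = -102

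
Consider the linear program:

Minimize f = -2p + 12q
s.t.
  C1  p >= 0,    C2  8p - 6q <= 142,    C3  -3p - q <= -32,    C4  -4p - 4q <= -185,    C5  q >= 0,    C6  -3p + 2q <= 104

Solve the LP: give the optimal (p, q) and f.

Corner points and f = -2p + 12q:
  (0, 185/4) → f = 555
  (0, 52) → f = 624
  (839/28, 114/7) → f = 271/2
The feasible region is unbounded (it extends along (3, 4), (2, 3)), but f strictly increases along every unbounded feasible direction, so there is no improving ray and the minimum is attained at a vertex.

The optimum lies where 8p - 6q = 142 and -4p - 4q = -185.
Solving simultaneously gives p = 839/28, q = 114/7.

p = 839/28, q = 114/7, minimum f = 271/2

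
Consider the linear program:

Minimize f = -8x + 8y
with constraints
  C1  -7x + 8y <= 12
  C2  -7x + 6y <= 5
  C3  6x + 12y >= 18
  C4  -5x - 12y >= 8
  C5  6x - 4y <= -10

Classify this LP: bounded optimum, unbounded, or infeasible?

The boundaries -7x + 6y = 5 and 6x - 4y = -10 meet at (-5, -5), but that point violates 6x + 12y ≥ 18. Every candidate vertex is excluded by some other constraint, so the feasible region is empty.

infeasible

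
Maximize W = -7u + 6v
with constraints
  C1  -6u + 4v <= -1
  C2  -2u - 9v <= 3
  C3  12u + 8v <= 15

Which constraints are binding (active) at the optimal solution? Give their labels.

C1 and C3

Extreme points and W = -7u + 6v:
  (-3/62, -10/31) → W = -99/62
  (17/24, 13/16) → W = -1/12
  (159/92, -33/46) → W = -1509/92

The maximum is at (17/24, 13/16). Substituting into each constraint, equality holds for C1 and C3; the remaining constraints have slack.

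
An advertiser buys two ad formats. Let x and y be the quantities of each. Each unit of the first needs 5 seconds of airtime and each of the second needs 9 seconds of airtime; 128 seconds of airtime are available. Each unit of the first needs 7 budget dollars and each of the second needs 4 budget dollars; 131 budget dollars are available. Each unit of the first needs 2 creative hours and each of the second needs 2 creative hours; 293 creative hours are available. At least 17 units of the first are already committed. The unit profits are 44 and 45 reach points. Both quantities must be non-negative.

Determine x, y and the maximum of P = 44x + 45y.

x = 17, y = 3, maximum P = 883

Corner points and P = 44x + 45y:
  (131/7, 0) → P = 5764/7
  (17, 0) → P = 748
  (17, 3) → P = 883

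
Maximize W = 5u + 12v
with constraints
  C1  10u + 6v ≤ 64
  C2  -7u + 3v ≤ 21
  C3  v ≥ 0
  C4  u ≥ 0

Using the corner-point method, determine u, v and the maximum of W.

Corner points and W = 5u + 12v:
  (11/12, 329/36) → W = 457/4
  (32/5, 0) → W = 32
  (0, 7) → W = 84
  (0, 0) → W = 0

The binding constraints are 10u + 6v = 64 and -7u + 3v = 21.
Solving simultaneously gives u = 11/12, v = 329/36.

u = 11/12, v = 329/36, maximum W = 457/4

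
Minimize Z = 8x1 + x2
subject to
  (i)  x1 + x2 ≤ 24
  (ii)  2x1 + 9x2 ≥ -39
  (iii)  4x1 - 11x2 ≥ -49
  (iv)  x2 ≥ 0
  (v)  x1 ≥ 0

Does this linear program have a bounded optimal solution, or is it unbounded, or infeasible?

bounded optimum

Corner points and Z = 8x1 + x2:
  (43/3, 29/3) → Z = 373/3
  (24, 0) → Z = 192
  (0, 49/11) → Z = 49/11
  (0, 0) → Z = 0
The feasible region has finitely many vertices and no improving ray; the minimum is 0 at (0, 0).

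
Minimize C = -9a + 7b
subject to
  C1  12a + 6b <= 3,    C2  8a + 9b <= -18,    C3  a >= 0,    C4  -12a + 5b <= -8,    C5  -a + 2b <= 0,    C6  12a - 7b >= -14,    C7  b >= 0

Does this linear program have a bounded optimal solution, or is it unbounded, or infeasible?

infeasible

The boundaries 12a + 6b = 3 and 8a + 9b = -18 meet at (9/4, -4), but that point violates b ≥ 0. Every candidate vertex is excluded by some other constraint, so the feasible region is empty.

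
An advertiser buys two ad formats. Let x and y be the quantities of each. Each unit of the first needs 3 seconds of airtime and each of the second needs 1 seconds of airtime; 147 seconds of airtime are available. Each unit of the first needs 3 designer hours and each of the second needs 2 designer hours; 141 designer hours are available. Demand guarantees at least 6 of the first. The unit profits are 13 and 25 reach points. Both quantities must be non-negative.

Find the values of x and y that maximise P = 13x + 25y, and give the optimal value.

x = 6, y = 123/2, maximum P = 3231/2

Feasible corners and P = 13x + 25y:
  (47, 0) → P = 611
  (6, 0) → P = 78
  (6, 123/2) → P = 3231/2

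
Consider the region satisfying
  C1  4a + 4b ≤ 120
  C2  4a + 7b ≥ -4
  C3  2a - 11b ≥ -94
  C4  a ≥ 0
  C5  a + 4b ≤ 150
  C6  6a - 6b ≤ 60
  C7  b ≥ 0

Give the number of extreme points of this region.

The feasible vertices (each the meet of two boundaries and inside every other half-plane) are:
  (236/13, 154/13)
  (20, 10)
  (0, 94/11)
  (0, 0)
  (10, 0)

5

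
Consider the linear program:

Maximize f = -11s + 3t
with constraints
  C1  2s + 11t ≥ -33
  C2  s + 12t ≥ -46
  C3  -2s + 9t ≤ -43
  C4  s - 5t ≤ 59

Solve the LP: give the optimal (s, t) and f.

s = 22/5, t = -19/5, maximum f = -299/5

Vertices and f = -11s + 3t:
  (110/13, -59/13) → f = -1387/13
  (22/5, -19/5) → f = -299/5
  (478/17, -105/17) → f = -5573/17
The feasible region is unbounded (it extends along (9, 2), (5, 1)), but f strictly decreases along every unbounded feasible direction, so there is no improving ray and the maximum is attained at a vertex.

The optimum lies where 2s + 11t = -33 and -2s + 9t = -43.
Solving simultaneously gives s = 22/5, t = -19/5.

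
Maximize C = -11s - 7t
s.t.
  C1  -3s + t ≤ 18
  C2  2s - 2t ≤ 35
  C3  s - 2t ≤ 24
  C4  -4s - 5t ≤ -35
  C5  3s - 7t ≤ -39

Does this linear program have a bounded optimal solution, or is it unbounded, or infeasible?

bounded optimum

Vertices and C = -11s - 7t:
  (-55/19, 177/19) → C = -634/19
  (323/8, 183/8) → C = -2417/4
  (50/43, 261/43) → C = -2377/43
The feasible region has finitely many vertices and no improving ray; the maximum is -634/19 at (-55/19, 177/19).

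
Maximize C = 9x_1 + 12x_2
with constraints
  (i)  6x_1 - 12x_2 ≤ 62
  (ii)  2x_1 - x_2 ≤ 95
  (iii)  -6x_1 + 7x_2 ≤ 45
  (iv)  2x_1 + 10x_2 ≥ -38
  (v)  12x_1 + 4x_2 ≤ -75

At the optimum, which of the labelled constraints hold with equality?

(iii) and (v)

Corner points and C = 9x_1 + 12x_2:
  (-358/37, -69/37) → C = -4050/37
  (-235/36, 5/6) → C = -195/4
  (-299/56, -153/56) → C = -4527/56

The maximum is at (-235/36, 5/6). Substituting into each constraint, equality holds for (iii) and (v); the remaining constraints have slack.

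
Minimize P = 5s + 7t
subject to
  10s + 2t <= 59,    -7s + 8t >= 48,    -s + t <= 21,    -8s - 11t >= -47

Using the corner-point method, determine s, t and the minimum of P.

s = -120, t = -99, minimum P = -1293

Extreme points and P = 5s + 7t:
  (-120, -99) → P = -1293
  (-152/141, 713/141) → P = 4231/141
  (-184/19, 215/19) → P = 585/19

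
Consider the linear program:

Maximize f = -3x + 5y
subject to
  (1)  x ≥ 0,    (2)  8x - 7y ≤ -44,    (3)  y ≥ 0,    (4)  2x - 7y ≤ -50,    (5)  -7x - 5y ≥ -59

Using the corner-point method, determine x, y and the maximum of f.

x = 0, y = 59/5, maximum f = 59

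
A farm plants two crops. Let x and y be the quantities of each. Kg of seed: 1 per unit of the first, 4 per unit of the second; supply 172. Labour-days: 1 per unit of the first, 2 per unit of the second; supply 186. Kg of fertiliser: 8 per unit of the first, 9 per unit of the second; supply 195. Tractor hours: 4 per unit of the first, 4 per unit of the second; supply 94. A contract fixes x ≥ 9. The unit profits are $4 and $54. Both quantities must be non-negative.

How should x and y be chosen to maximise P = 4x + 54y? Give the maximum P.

The optimum lies where 8x + 9y = 195 and x = 9.
Solving simultaneously gives x = 9, y = 41/3.

x = 9, y = 41/3, maximum P = 774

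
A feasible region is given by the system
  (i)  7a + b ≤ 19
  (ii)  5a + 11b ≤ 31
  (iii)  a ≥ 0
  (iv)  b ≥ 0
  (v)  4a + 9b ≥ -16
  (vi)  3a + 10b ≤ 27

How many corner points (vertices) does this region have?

Of the 15 pairwise boundary intersections, those satisfying every inequality are:
  (89/36, 61/36)
  (19/7, 0)
  (13/17, 42/17)
  (0, 0)
  (0, 27/10)

5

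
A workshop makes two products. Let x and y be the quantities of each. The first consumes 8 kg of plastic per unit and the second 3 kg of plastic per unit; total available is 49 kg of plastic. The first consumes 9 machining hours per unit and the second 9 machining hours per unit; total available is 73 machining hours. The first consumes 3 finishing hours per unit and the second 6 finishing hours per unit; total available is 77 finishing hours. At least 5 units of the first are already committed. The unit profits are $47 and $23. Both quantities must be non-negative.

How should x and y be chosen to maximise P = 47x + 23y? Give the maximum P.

x = 5, y = 3, maximum P = 304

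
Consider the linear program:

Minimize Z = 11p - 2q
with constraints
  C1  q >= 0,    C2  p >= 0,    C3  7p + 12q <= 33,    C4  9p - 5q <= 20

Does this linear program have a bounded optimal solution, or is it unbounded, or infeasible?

Vertices and Z = 11p - 2q:
  (0, 0) → Z = 0
  (20/9, 0) → Z = 220/9
  (0, 11/4) → Z = -11/2
  (405/143, 157/143) → Z = 4141/143
The feasible region has finitely many vertices and no improving ray; the minimum is -11/2 at (0, 11/4).

bounded optimum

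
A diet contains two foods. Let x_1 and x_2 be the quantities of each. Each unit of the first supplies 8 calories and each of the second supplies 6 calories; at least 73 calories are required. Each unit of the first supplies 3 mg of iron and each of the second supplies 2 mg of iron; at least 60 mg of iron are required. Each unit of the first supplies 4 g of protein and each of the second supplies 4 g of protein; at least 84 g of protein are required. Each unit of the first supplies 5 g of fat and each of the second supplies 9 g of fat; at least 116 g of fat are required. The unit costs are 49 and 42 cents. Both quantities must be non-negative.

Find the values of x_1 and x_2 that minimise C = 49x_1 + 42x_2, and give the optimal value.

x_1 = 18, x_2 = 3, minimum C = 1008

Extreme points and C = 49x_1 + 42x_2:
  (0, 30) → C = 1260
  (116/5, 0) → C = 5684/5
  (18, 3) → C = 1008
  (73/4, 11/4) → C = 4039/4
The feasible region is unbounded (it extends along (0, 1), (1, 0)), but C strictly increases along every unbounded feasible direction, so there is no improving ray and the minimum is attained at a vertex.

The optimum lies where 3x_1 + 2x_2 = 60 and 4x_1 + 4x_2 = 84.
Solving simultaneously gives x_1 = 18, x_2 = 3.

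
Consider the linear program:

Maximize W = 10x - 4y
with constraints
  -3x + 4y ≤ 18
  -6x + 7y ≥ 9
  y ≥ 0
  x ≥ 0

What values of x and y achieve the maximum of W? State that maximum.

x = 30, y = 27, maximum W = 192

Corner points and W = 10x - 4y:
  (30, 27) → W = 192
  (0, 9/2) → W = -18
  (0, 9/7) → W = -36/7

The optimum lies where -3x + 4y = 18 and -6x + 7y = 9.
Solving simultaneously gives x = 30, y = 27.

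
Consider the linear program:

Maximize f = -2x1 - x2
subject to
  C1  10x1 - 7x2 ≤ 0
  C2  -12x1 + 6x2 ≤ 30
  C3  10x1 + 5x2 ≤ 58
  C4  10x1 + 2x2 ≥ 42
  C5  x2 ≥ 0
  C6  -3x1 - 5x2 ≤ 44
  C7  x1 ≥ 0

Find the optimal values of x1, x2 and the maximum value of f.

x1 = 49/15, x2 = 14/3, maximum f = -56/5

Feasible corners and f = -2x1 - x2:
  (203/60, 29/6) → f = -58/5
  (49/15, 14/3) → f = -56/5
  (47/15, 16/3) → f = -58/5

The binding constraints are 10x1 - 7x2 = 0 and 10x1 + 2x2 = 42.
Solving simultaneously gives x1 = 49/15, x2 = 14/3.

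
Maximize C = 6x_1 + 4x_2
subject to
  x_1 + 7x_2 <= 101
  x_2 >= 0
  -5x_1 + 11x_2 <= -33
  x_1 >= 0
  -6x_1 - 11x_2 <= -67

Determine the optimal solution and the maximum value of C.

Vertices and C = 6x_1 + 4x_2:
  (101, 0) → C = 606
  (671/23, 236/23) → C = 4970/23
  (67/6, 0) → C = 67
  (100/11, 137/121) → C = 7148/121

The optimum lies where x_1 + 7x_2 = 101 and x_2 = 0.
Solving simultaneously gives x_1 = 101, x_2 = 0.

x_1 = 101, x_2 = 0, maximum C = 606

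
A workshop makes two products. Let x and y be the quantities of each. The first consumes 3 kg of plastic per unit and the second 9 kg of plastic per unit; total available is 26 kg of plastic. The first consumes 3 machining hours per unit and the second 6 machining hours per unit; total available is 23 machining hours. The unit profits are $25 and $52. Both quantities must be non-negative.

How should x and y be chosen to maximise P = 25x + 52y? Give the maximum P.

x = 17/3, y = 1, maximum P = 581/3

Feasible corners and P = 25x + 52y:
  (0, 0) → P = 0
  (0, 26/9) → P = 1352/9
  (23/3, 0) → P = 575/3
  (17/3, 1) → P = 581/3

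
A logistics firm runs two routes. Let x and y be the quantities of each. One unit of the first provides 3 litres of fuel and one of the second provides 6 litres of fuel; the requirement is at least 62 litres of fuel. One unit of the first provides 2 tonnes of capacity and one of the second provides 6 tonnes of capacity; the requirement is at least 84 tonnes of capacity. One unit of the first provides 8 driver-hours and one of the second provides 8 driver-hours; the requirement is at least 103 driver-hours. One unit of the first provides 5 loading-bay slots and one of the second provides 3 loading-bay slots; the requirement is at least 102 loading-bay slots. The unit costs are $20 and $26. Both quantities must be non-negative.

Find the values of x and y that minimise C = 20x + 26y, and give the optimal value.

Corner points and C = 20x + 26y:
  (0, 34) → C = 884
  (42, 0) → C = 840
  (15, 9) → C = 534
The feasible region is unbounded (it extends along (0, 1), (1, 0)), but C strictly increases along every unbounded feasible direction, so there is no improving ray and the minimum is attained at a vertex.

x = 15, y = 9, minimum C = 534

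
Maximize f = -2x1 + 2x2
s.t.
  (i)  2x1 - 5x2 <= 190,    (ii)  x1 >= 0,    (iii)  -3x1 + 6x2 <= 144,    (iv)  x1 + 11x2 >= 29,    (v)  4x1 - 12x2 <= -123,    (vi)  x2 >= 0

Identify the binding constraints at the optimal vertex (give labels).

(ii) and (iii)

Corner points and f = -2x1 + 2x2:
  (2895/4, 503/2) → f = -1889/2
  (0, 24) → f = 48
  (0, 41/4) → f = 41/2
The feasible region is unbounded (it extends along (2, 1), (5, 2)), but f strictly decreases along every unbounded feasible direction, so there is no improving ray and the maximum is attained at a vertex.

The maximum is at (0, 24). Substituting into each constraint, equality holds for (ii) and (iii); the remaining constraints have slack.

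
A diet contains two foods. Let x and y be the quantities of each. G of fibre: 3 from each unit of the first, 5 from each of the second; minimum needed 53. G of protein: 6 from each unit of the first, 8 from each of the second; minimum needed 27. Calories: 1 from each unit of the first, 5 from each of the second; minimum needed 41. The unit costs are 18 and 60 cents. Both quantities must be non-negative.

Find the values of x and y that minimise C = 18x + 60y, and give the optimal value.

x = 6, y = 7, minimum C = 528

Vertices and C = 18x + 60y:
  (0, 53/5) → C = 636
  (41, 0) → C = 738
  (6, 7) → C = 528
The feasible region is unbounded (it extends along (0, 1), (1, 0)), but C strictly increases along every unbounded feasible direction, so there is no improving ray and the minimum is attained at a vertex.

The binding constraints are 3x + 5y = 53 and x + 5y = 41.
Solving simultaneously gives x = 6, y = 7.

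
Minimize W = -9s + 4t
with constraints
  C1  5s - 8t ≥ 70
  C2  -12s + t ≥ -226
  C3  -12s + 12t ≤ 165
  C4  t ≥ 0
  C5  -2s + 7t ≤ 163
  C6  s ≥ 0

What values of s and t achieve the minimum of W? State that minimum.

The optimum lies where -12s + t = -226 and t = 0.
Solving simultaneously gives s = 113/6, t = 0.

s = 113/6, t = 0, minimum W = -339/2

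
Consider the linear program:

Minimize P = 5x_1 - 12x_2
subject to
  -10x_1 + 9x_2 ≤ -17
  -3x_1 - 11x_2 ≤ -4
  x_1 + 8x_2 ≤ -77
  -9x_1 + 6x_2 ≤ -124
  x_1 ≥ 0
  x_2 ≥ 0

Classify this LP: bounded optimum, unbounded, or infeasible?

infeasible

The boundaries -10x_1 + 9x_2 = -17 and -9x_1 + 6x_2 = -124 meet at (338/7, 1087/21), but that point violates x_1 + 8x_2 ≤ -77. Every candidate vertex is excluded by some other constraint, so the feasible region is empty.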